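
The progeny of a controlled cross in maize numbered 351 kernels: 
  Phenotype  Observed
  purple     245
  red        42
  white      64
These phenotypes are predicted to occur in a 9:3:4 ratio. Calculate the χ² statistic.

26.502

Under the 9:3:4 hypothesis (Σ ratio = 16, N = 351):
  purple: 351 × 9/16 = 197.4375
  red: 351 × 3/16 = 65.8125
  white: 351 × 4/16 = 87.75
χ² = Σ (O − E)² / E
  purple: (245 − 197.4375)² / 197.4375 = 11.4578
  red: (42 − 65.8125)² / 65.8125 = 8.6159
  white: (64 − 87.75)² / 87.75 = 6.4281
χ² = 11.4578 + 8.6159 + 6.4281 = 26.5018 ≈ 26.502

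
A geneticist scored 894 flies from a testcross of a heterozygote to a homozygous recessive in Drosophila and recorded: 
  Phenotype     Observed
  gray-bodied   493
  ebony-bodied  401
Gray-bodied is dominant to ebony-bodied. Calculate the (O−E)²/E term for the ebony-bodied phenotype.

4.734

A testcross of a heterozygote (Aa × aa) gives a 1:1 phenotypic ratio.
Under the 1:1 hypothesis (Σ ratio = 2, N = 894):
  gray-bodied: 894 × 1/2 = 447
  ebony-bodied: 894 × 1/2 = 447
Contribution of ebony-bodied: (401 − 447)² / 447 = 4.7338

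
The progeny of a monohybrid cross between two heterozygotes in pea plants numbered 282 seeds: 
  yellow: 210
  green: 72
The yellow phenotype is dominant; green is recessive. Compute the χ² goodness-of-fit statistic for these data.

For a monohybrid cross between heterozygotes with complete dominance, the expected phenotypic ratio is 3:1.
Under the 3:1 hypothesis (Σ ratio = 4, N = 282):
  yellow: 282 × 3/4 = 211.5
  green: 282 × 1/4 = 70.5
χ² = Σ (O − E)² / E
  yellow: (210 − 211.5)² / 211.5 = 0.0106
  green: (72 − 70.5)² / 70.5 = 0.0319
χ² = 0.0106 + 0.0319 = 0.0425 ≈ 0.043

0.043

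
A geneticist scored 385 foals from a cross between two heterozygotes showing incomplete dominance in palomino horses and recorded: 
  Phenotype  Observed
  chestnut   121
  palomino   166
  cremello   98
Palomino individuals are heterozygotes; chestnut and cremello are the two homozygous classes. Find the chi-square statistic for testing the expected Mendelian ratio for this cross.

With incomplete dominance, a heterozygote × heterozygote cross gives a 1:2:1 phenotypic ratio.
Total ratio parts = 4. Expected numbers out of 385:
  chestnut: 385 × 1/4 = 96.25
  palomino: 385 × 2/4 = 192.5
  cremello: 385 × 1/4 = 96.25
χ² = Σ (O − E)² / E
  chestnut: (121 − 96.25)² / 96.25 = 6.3643
  palomino: (166 − 192.5)² / 192.5 = 3.6481
  cremello: (98 − 96.25)² / 96.25 = 0.0318
χ² = 6.3643 + 3.6481 + 0.0318 = 10.0442 ≈ 10.044

10.044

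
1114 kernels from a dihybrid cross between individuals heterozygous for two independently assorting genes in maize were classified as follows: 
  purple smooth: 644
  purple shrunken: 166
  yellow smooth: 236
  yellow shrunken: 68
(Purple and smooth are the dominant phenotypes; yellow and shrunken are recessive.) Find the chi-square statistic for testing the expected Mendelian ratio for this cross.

12.843

A dihybrid F₂ with independent assortment and complete dominance at both loci gives a 9:3:3:1 phenotypic ratio.
The 9:3:3:1 ratio has 16 parts, so with N = 1114 the expected counts are:
  purple smooth: 1114 × 9/16 = 626.625
  purple shrunken: 1114 × 3/16 = 208.875
  yellow smooth: 1114 × 3/16 = 208.875
  yellow shrunken: 1114 × 1/16 = 69.625
χ² = Σ (O − E)² / E
  purple smooth: (644 − 626.625)² / 626.625 = 0.4818
  purple shrunken: (166 − 208.875)² / 208.875 = 8.8008
  yellow smooth: (236 − 208.875)² / 208.875 = 3.5225
  yellow shrunken: (68 − 69.625)² / 69.625 = 0.0379
χ² = 0.4818 + 8.8008 + 3.5225 + 0.0379 = 12.843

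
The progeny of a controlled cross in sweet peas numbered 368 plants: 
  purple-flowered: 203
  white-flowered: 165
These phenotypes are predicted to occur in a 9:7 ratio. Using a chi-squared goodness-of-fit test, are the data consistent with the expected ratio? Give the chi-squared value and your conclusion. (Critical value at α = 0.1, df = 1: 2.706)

Under the 9:7 hypothesis (Σ ratio = 16, N = 368):
  purple-flowered: 368 × 9/16 = 207
  white-flowered: 368 × 7/16 = 161
χ² = Σ (O − E)² / E
  purple-flowered: (203 − 207)² / 207 = 0.0773
  white-flowered: (165 − 161)² / 161 = 0.0994
χ² = 0.0773 + 0.0994 = 0.1767 ≈ 0.177
Degrees of freedom = 2 − 1 = 1; critical value at α = 0.1 is 2.706.
Since 0.177 < 2.706, we fail to reject the null hypothesis — the data are consistent with the 9:7 ratio.

0.177; consistent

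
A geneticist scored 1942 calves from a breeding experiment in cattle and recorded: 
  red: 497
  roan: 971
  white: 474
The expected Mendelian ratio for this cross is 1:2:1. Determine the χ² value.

The 1:2:1 ratio has 4 parts, so with N = 1942 the expected counts are:
  red: 1942 × 1/4 = 485.5
  roan: 1942 × 2/4 = 971
  white: 1942 × 1/4 = 485.5
χ² = Σ (O − E)² / E
  red: (497 − 485.5)² / 485.5 = 0.2724
  roan: (971 − 971)² / 971 = 0.0000
  white: (474 − 485.5)² / 485.5 = 0.2724
χ² = 0.2724 + 0.0000 + 0.2724 = 0.5448 ≈ 0.545

0.545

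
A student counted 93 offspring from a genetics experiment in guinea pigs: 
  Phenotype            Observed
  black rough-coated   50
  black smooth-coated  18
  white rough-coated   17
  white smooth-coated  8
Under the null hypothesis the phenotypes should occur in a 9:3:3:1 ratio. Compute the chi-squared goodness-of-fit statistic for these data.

The 9:3:3:1 ratio has 16 parts, so with N = 93 the expected counts are:
  black rough-coated: 93 × 9/16 = 52.3125
  black smooth-coated: 93 × 3/16 = 17.4375
  white rough-coated: 93 × 3/16 = 17.4375
  white smooth-coated: 93 × 1/16 = 5.8125
χ² = Σ (O − E)² / E
  black rough-coated: (50 − 52.3125)² / 52.3125 = 0.1022
  black smooth-coated: (18 − 17.4375)² / 17.4375 = 0.0181
  white rough-coated: (17 − 17.4375)² / 17.4375 = 0.0110
  white smooth-coated: (8 − 5.8125)² / 5.8125 = 0.8233
χ² = 0.1022 + 0.0181 + 0.0110 + 0.8233 = 0.9546 ≈ 0.955

0.955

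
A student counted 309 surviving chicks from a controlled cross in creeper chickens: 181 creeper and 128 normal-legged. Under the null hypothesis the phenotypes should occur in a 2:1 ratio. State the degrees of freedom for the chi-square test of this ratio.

A goodness-of-fit test with 2 phenotype classes has df = 2 − 1 = 1.

1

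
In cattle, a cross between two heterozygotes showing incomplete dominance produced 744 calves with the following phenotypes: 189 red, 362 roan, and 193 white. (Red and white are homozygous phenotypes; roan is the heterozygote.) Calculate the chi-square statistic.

0.581

With incomplete dominance, a heterozygote × heterozygote cross gives a 1:2:1 phenotypic ratio.
Under the 1:2:1 hypothesis (Σ ratio = 4, N = 744):
  red: 744 × 1/4 = 186
  roan: 744 × 2/4 = 372
  white: 744 × 1/4 = 186
χ² = Σ (O − E)² / E
  red: (189 − 186)² / 186 = 0.0484
  roan: (362 − 372)² / 372 = 0.2688
  white: (193 − 186)² / 186 = 0.2634
χ² = 0.0484 + 0.2688 + 0.2634 = 0.5806 ≈ 0.581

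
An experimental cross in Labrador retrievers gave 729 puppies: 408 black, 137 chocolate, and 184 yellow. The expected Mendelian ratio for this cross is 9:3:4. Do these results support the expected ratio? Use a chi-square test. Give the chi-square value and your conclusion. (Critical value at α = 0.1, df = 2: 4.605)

0.028; consistent

Under the 9:3:4 hypothesis (Σ ratio = 16, N = 729):
  black: 729 × 9/16 = 410.0625
  chocolate: 729 × 3/16 = 136.6875
  yellow: 729 × 4/16 = 182.25
χ² = Σ (O − E)² / E
  black: (408 − 410.0625)² / 410.0625 = 0.0104
  chocolate: (137 − 136.6875)² / 136.6875 = 0.0007
  yellow: (184 − 182.25)² / 182.25 = 0.0168
χ² = 0.0104 + 0.0007 + 0.0168 = 0.0279 ≈ 0.028
Degrees of freedom = 3 − 1 = 2; critical value at α = 0.1 is 4.605.
Since 0.028 < 4.605, we fail to reject the null hypothesis — the data are consistent with the 9:3:4 ratio.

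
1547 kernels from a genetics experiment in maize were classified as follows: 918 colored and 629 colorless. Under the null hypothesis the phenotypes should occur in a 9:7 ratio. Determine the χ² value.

6.005

Total ratio parts = 16. Expected numbers out of 1547:
  colored: 1547 × 9/16 = 870.1875
  colorless: 1547 × 7/16 = 676.8125
χ² = Σ (O − E)² / E
  colored: (918 − 870.1875)² / 870.1875 = 2.6271
  colorless: (629 − 676.8125)² / 676.8125 = 3.3776
χ² = 2.6271 + 3.3776 = 6.0047 ≈ 6.005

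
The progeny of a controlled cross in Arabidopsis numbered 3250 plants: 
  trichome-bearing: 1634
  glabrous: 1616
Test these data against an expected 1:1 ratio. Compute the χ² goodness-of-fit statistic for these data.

Under the 1:1 hypothesis (Σ ratio = 2, N = 3250):
  trichome-bearing: 3250 × 1/2 = 1625
  glabrous: 3250 × 1/2 = 1625
χ² = Σ (O − E)² / E
  trichome-bearing: (1634 − 1625)² / 1625 = 0.0498
  glabrous: (1616 − 1625)² / 1625 = 0.0498
χ² = 0.0498 + 0.0498 = 0.0996 ≈ 0.100

0.100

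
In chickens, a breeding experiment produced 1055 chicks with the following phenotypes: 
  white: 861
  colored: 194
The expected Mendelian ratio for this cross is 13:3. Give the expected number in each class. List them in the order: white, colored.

857.1875, 197.8125

Total ratio parts = 16. Expected numbers out of 1055:
  white: 1055 × 13/16 = 857.1875
  colored: 1055 × 3/16 = 197.8125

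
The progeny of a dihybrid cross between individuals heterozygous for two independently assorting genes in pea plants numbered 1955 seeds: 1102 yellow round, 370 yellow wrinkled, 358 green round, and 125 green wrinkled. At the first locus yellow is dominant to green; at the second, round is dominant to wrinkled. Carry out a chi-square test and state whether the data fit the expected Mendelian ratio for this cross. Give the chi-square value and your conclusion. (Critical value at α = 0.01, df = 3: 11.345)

0.302; consistent

A dihybrid F₂ with independent assortment and complete dominance at both loci gives a 9:3:3:1 phenotypic ratio.
Under the 9:3:3:1 hypothesis (Σ ratio = 16, N = 1955):
  yellow round: 1955 × 9/16 = 1099.6875
  yellow wrinkled: 1955 × 3/16 = 366.5625
  green round: 1955 × 3/16 = 366.5625
  green wrinkled: 1955 × 1/16 = 122.1875
χ² = Σ (O − E)² / E
  yellow round: (1102 − 1099.6875)² / 1099.6875 = 0.0049
  yellow wrinkled: (370 − 366.5625)² / 366.5625 = 0.0322
  green round: (358 − 366.5625)² / 366.5625 = 0.2000
  green wrinkled: (125 − 122.1875)² / 122.1875 = 0.0647
χ² = 0.0049 + 0.0322 + 0.2000 + 0.0647 = 0.3018 ≈ 0.302
Degrees of freedom = 4 − 1 = 3; critical value at α = 0.01 is 11.345.
Since 0.302 < 11.345, we fail to reject the null hypothesis — the data are consistent with the 9:3:3:1 ratio.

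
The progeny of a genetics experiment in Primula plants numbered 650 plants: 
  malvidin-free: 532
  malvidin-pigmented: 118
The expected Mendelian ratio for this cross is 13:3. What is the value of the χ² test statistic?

0.152

Expected counts for N = 650 under a 13:3 ratio (total parts = 16):
  malvidin-free: 650 × 13/16 = 528.125
  malvidin-pigmented: 650 × 3/16 = 121.875
χ² = Σ (O − E)² / E
  malvidin-free: (532 − 528.125)² / 528.125 = 0.0284
  malvidin-pigmented: (118 − 121.875)² / 121.875 = 0.1232
χ² = 0.0284 + 0.1232 = 0.1516 ≈ 0.152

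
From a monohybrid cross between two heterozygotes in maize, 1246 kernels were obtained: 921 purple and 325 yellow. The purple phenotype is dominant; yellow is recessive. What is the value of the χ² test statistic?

0.780

For a monohybrid cross between heterozygotes with complete dominance, the expected phenotypic ratio is 3:1.
Under the 3:1 hypothesis (Σ ratio = 4, N = 1246):
  purple: 1246 × 3/4 = 934.5
  yellow: 1246 × 1/4 = 311.5
χ² = Σ (O − E)² / E
  purple: (921 − 934.5)² / 934.5 = 0.1950
  yellow: (325 − 311.5)² / 311.5 = 0.5851
χ² = 0.1950 + 0.5851 = 0.7801 ≈ 0.780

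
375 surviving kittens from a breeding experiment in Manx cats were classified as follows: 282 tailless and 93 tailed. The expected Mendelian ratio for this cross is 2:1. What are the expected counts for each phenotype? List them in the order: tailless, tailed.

250, 125

The 2:1 ratio has 3 parts, so with N = 375 the expected counts are:
  tailless: 375 × 2/3 = 250
  tailed: 375 × 1/3 = 125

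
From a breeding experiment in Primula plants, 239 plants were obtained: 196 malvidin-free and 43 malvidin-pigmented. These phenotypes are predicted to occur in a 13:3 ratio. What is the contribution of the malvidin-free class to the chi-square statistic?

0.017

Under the 13:3 hypothesis (Σ ratio = 16, N = 239):
  malvidin-free: 239 × 13/16 = 194.1875
  malvidin-pigmented: 239 × 3/16 = 44.8125
Contribution of malvidin-free: (196 − 194.1875)² / 194.1875 = 0.0169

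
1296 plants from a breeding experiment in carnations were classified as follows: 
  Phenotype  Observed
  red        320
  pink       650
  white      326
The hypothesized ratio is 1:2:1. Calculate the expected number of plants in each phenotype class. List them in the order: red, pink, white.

324, 648, 324

The 1:2:1 ratio has 4 parts, so with N = 1296 the expected counts are:
  red: 1296 × 1/4 = 324
  pink: 1296 × 2/4 = 648
  white: 1296 × 1/4 = 324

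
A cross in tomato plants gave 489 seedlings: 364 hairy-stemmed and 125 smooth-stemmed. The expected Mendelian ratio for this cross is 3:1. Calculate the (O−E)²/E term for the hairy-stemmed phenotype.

The 3:1 ratio has 4 parts, so with N = 489 the expected counts are:
  hairy-stemmed: 489 × 3/4 = 366.75
  smooth-stemmed: 489 × 1/4 = 122.25
Contribution of hairy-stemmed: (364 − 366.75)² / 366.75 = 0.0206

0.021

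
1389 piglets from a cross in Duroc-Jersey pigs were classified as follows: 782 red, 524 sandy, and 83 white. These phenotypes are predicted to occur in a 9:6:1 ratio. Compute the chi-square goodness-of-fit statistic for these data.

Under the 9:6:1 hypothesis (Σ ratio = 16, N = 1389):
  red: 1389 × 9/16 = 781.3125
  sandy: 1389 × 6/16 = 520.875
  white: 1389 × 1/16 = 86.8125
χ² = Σ (O − E)² / E
  red: (782 − 781.3125)² / 781.3125 = 0.0006
  sandy: (524 − 520.875)² / 520.875 = 0.0187
  white: (83 − 86.8125)² / 86.8125 = 0.1674
χ² = 0.0006 + 0.0187 + 0.1674 = 0.1867 ≈ 0.187

0.187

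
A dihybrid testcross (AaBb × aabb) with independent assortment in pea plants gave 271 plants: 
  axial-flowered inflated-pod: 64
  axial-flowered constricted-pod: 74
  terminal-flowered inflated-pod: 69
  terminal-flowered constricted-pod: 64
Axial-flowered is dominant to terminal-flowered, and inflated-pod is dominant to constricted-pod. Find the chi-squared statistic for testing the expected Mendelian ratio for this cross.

A dihybrid testcross with independent assortment gives a 1:1:1:1 ratio.
The 1:1:1:1 ratio has 4 parts, so with N = 271 the expected counts are:
  axial-flowered inflated-pod: 271 × 1/4 = 67.75
  axial-flowered constricted-pod: 271 × 1/4 = 67.75
  terminal-flowered inflated-pod: 271 × 1/4 = 67.75
  terminal-flowered constricted-pod: 271 × 1/4 = 67.75
χ² = Σ (O − E)² / E
  axial-flowered inflated-pod: (64 − 67.75)² / 67.75 = 0.2076
  axial-flowered constricted-pod: (74 − 67.75)² / 67.75 = 0.5766
  terminal-flowered inflated-pod: (69 − 67.75)² / 67.75 = 0.0231
  terminal-flowered constricted-pod: (64 − 67.75)² / 67.75 = 0.2076
χ² = 0.2076 + 0.5766 + 0.0231 + 0.2076 = 1.0149 ≈ 1.015

1.015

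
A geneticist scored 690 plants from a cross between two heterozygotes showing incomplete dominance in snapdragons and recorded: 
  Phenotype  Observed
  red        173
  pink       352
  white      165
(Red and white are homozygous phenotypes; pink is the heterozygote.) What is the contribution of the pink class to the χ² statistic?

With incomplete dominance, a heterozygote × heterozygote cross gives a 1:2:1 phenotypic ratio.
Under the 1:2:1 hypothesis (Σ ratio = 4, N = 690):
  red: 690 × 1/4 = 172.5
  pink: 690 × 2/4 = 345
  white: 690 × 1/4 = 172.5
Contribution of pink: (352 − 345)² / 345 = 0.1420

0.142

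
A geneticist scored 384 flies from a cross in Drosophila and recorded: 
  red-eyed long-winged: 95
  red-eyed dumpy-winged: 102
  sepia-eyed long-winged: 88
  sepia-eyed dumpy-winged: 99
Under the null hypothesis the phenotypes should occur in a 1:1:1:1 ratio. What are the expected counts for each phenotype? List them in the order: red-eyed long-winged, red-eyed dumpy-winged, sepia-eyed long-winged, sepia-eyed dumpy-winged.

Expected counts for N = 384 under a 1:1:1:1 ratio (total parts = 4):
  red-eyed long-winged: 384 × 1/4 = 96
  red-eyed dumpy-winged: 384 × 1/4 = 96
  sepia-eyed long-winged: 384 × 1/4 = 96
  sepia-eyed dumpy-winged: 384 × 1/4 = 96

96, 96, 96, 96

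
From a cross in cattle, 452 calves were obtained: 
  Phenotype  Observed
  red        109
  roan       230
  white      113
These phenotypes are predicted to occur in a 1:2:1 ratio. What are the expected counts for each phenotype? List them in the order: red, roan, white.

113, 226, 113

Total ratio parts = 4. Expected numbers out of 452:
  red: 452 × 1/4 = 113
  roan: 452 × 2/4 = 226
  white: 452 × 1/4 = 113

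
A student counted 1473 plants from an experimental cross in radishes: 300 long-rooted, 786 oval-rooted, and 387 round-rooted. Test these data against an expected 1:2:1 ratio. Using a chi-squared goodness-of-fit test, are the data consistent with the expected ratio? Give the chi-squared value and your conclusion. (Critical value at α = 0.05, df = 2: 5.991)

The 1:2:1 ratio has 4 parts, so with N = 1473 the expected counts are:
  long-rooted: 1473 × 1/4 = 368.25
  oval-rooted: 1473 × 2/4 = 736.5
  round-rooted: 1473 × 1/4 = 368.25
χ² = Σ (O − E)² / E
  long-rooted: (300 − 368.25)² / 368.25 = 12.6492
  oval-rooted: (786 − 736.5)² / 736.5 = 3.3269
  round-rooted: (387 − 368.25)² / 368.25 = 0.9547
χ² = 12.6492 + 3.3269 + 0.9547 = 16.9308 ≈ 16.931
Degrees of freedom = 3 − 1 = 2; critical value at α = 0.05 is 5.991.
Since 16.931 > 5.991, we reject the null hypothesis — the data do not fit the 1:2:1 ratio.

16.931; not consistent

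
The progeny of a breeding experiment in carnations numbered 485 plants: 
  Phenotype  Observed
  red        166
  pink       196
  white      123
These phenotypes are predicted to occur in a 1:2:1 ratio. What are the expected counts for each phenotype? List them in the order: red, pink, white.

121.25, 242.5, 121.25

The 1:2:1 ratio has 4 parts, so with N = 485 the expected counts are:
  red: 485 × 1/4 = 121.25
  pink: 485 × 2/4 = 242.5
  white: 485 × 1/4 = 121.25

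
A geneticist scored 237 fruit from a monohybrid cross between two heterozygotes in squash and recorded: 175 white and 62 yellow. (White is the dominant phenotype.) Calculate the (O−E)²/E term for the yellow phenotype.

0.128

For a monohybrid cross between heterozygotes with complete dominance, the expected phenotypic ratio is 3:1.
The 3:1 ratio has 4 parts, so with N = 237 the expected counts are:
  white: 237 × 3/4 = 177.75
  yellow: 237 × 1/4 = 59.25
Contribution of yellow: (62 − 59.25)² / 59.25 = 0.1276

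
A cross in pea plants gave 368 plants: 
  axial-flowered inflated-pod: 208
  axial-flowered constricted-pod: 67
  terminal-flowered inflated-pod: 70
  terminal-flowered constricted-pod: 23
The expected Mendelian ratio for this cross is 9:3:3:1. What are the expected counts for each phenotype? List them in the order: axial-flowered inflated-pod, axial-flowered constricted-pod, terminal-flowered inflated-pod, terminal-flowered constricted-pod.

207, 69, 69, 23

The 9:3:3:1 ratio has 16 parts, so with N = 368 the expected counts are:
  axial-flowered inflated-pod: 368 × 9/16 = 207
  axial-flowered constricted-pod: 368 × 3/16 = 69
  terminal-flowered inflated-pod: 368 × 3/16 = 69
  terminal-flowered constricted-pod: 368 × 1/16 = 23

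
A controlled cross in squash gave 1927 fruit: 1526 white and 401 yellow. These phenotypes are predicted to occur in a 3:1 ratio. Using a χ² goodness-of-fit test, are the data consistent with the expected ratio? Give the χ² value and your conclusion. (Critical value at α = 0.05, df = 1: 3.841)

18.047; not consistent

The 3:1 ratio has 4 parts, so with N = 1927 the expected counts are:
  white: 1927 × 3/4 = 1445.25
  yellow: 1927 × 1/4 = 481.75
χ² = Σ (O − E)² / E
  white: (1526 − 1445.25)² / 1445.25 = 4.5117
  yellow: (401 − 481.75)² / 481.75 = 13.5352
χ² = 4.5117 + 13.5352 = 18.0469 ≈ 18.047
Degrees of freedom = 2 − 1 = 1; critical value at α = 0.05 is 3.841.
Since 18.047 > 3.841, we reject the null hypothesis — the data do not fit the 3:1 ratio.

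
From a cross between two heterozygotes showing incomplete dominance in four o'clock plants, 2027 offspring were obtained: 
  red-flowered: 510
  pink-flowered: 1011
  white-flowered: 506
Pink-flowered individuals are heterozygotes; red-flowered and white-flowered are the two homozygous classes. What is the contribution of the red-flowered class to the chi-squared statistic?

With incomplete dominance, a heterozygote × heterozygote cross gives a 1:2:1 phenotypic ratio.
Expected counts for N = 2027 under a 1:2:1 ratio (total parts = 4):
  red-flowered: 2027 × 1/4 = 506.75
  pink-flowered: 2027 × 2/4 = 1013.5
  white-flowered: 2027 × 1/4 = 506.75
Contribution of red-flowered: (510 − 506.75)² / 506.75 = 0.0208

0.021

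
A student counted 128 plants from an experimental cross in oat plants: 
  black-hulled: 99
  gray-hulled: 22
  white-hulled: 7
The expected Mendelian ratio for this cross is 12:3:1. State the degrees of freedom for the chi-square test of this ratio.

A goodness-of-fit test with 3 phenotype classes has df = 3 − 1 = 2.

2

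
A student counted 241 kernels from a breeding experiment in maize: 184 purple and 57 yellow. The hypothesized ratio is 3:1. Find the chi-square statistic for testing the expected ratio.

0.234

The 3:1 ratio has 4 parts, so with N = 241 the expected counts are:
  purple: 241 × 3/4 = 180.75
  yellow: 241 × 1/4 = 60.25
χ² = Σ (O − E)² / E
  purple: (184 − 180.75)² / 180.75 = 0.0584
  yellow: (57 − 60.25)² / 60.25 = 0.1753
χ² = 0.0584 + 0.1753 = 0.2337 ≈ 0.234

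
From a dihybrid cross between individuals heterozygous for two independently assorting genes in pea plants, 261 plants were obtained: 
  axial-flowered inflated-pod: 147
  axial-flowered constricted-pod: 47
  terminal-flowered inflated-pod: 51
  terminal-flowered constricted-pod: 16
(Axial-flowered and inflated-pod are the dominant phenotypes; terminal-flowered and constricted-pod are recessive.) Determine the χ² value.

0.170

A dihybrid F₂ with independent assortment and complete dominance at both loci gives a 9:3:3:1 phenotypic ratio.
Total ratio parts = 16. Expected numbers out of 261:
  axial-flowered inflated-pod: 261 × 9/16 = 146.8125
  axial-flowered constricted-pod: 261 × 3/16 = 48.9375
  terminal-flowered inflated-pod: 261 × 3/16 = 48.9375
  terminal-flowered constricted-pod: 261 × 1/16 = 16.3125
χ² = Σ (O − E)² / E
  axial-flowered inflated-pod: (147 − 146.8125)² / 146.8125 = 0.0002
  axial-flowered constricted-pod: (47 − 48.9375)² / 48.9375 = 0.0767
  terminal-flowered inflated-pod: (51 − 48.9375)² / 48.9375 = 0.0869
  terminal-flowered constricted-pod: (16 − 16.3125)² / 16.3125 = 0.0060
χ² = 0.0002 + 0.0767 + 0.0869 + 0.0060 = 0.1698 ≈ 0.170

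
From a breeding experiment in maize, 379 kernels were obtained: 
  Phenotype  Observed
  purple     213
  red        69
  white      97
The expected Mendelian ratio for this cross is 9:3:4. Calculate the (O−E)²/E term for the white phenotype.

0.053

Total ratio parts = 16. Expected numbers out of 379:
  purple: 379 × 9/16 = 213.1875
  red: 379 × 3/16 = 71.0625
  white: 379 × 4/16 = 94.75
Contribution of white: (97 − 94.75)² / 94.75 = 0.0534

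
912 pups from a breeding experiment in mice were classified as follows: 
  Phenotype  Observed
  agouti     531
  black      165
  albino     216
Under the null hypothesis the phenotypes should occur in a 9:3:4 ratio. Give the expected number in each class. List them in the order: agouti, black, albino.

513, 171, 228

Under the 9:3:4 hypothesis (Σ ratio = 16, N = 912):
  agouti: 912 × 9/16 = 513
  black: 912 × 3/16 = 171
  albino: 912 × 4/16 = 228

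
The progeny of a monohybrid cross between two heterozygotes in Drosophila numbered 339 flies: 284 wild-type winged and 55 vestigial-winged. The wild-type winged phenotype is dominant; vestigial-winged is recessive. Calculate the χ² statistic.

13.924

For a monohybrid cross between heterozygotes with complete dominance, the expected phenotypic ratio is 3:1.
Total ratio parts = 4. Expected numbers out of 339:
  wild-type winged: 339 × 3/4 = 254.25
  vestigial-winged: 339 × 1/4 = 84.75
χ² = Σ (O − E)² / E
  wild-type winged: (284 − 254.25)² / 254.25 = 3.4811
  vestigial-winged: (55 − 84.75)² / 84.75 = 10.4432
χ² = 3.4811 + 10.4432 = 13.9243 ≈ 13.924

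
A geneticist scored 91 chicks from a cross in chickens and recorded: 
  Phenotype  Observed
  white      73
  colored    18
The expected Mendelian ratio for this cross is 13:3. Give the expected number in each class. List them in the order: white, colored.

Total ratio parts = 16. Expected numbers out of 91:
  white: 91 × 13/16 = 73.9375
  colored: 91 × 3/16 = 17.0625

73.9375, 17.0625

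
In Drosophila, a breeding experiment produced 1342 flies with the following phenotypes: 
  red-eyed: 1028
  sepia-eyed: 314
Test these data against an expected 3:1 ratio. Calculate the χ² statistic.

Expected counts for N = 1342 under a 3:1 ratio (total parts = 4):
  red-eyed: 1342 × 3/4 = 1006.5
  sepia-eyed: 1342 × 1/4 = 335.5
χ² = Σ (O − E)² / E
  red-eyed: (1028 − 1006.5)² / 1006.5 = 0.4593
  sepia-eyed: (314 − 335.5)² / 335.5 = 1.3778
χ² = 0.4593 + 1.3778 = 1.8371 ≈ 1.837

1.837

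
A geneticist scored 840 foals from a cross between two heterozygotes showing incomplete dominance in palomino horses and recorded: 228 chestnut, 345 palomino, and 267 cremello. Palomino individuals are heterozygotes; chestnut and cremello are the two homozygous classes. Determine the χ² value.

With incomplete dominance, a heterozygote × heterozygote cross gives a 1:2:1 phenotypic ratio.
Expected counts for N = 840 under a 1:2:1 ratio (total parts = 4):
  chestnut: 840 × 1/4 = 210
  palomino: 840 × 2/4 = 420
  cremello: 840 × 1/4 = 210
χ² = Σ (O − E)² / E
  chestnut: (228 − 210)² / 210 = 1.5429
  palomino: (345 − 420)² / 420 = 13.3929
  cremello: (267 − 210)² / 210 = 15.4714
χ² = 1.5429 + 13.3929 + 15.4714 = 30.4072 ≈ 30.407

30.407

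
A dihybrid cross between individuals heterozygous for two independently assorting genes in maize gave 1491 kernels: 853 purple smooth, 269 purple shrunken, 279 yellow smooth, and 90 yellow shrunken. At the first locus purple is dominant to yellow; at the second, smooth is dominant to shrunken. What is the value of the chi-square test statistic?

A dihybrid F₂ with independent assortment and complete dominance at both loci gives a 9:3:3:1 phenotypic ratio.
The 9:3:3:1 ratio has 16 parts, so with N = 1491 the expected counts are:
  purple smooth: 1491 × 9/16 = 838.6875
  purple shrunken: 1491 × 3/16 = 279.5625
  yellow smooth: 1491 × 3/16 = 279.5625
  yellow shrunken: 1491 × 1/16 = 93.1875
χ² = Σ (O − E)² / E
  purple smooth: (853 − 838.6875)² / 838.6875 = 0.2442
  purple shrunken: (269 − 279.5625)² / 279.5625 = 0.3991
  yellow smooth: (279 − 279.5625)² / 279.5625 = 0.0011
  yellow shrunken: (90 − 93.1875)² / 93.1875 = 0.1090
χ² = 0.2442 + 0.3991 + 0.0011 + 0.1090 = 0.7534 ≈ 0.753

0.753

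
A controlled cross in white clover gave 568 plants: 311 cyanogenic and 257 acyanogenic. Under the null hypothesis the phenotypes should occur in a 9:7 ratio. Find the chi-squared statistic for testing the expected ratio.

0.517

Expected counts for N = 568 under a 9:7 ratio (total parts = 16):
  cyanogenic: 568 × 9/16 = 319.5
  acyanogenic: 568 × 7/16 = 248.5
χ² = Σ (O − E)² / E
  cyanogenic: (311 − 319.5)² / 319.5 = 0.2261
  acyanogenic: (257 − 248.5)² / 248.5 = 0.2907
χ² = 0.2261 + 0.2907 = 0.5168 ≈ 0.517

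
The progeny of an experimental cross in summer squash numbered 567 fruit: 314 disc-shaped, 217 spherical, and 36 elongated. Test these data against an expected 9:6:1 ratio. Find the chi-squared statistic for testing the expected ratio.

Under the 9:6:1 hypothesis (Σ ratio = 16, N = 567):
  disc-shaped: 567 × 9/16 = 318.9375
  spherical: 567 × 6/16 = 212.625
  elongated: 567 × 1/16 = 35.4375
χ² = Σ (O − E)² / E
  disc-shaped: (314 − 318.9375)² / 318.9375 = 0.0764
  spherical: (217 − 212.625)² / 212.625 = 0.0900
  elongated: (36 − 35.4375)² / 35.4375 = 0.0089
χ² = 0.0764 + 0.0900 + 0.0089 = 0.1753 ≈ 0.175

0.175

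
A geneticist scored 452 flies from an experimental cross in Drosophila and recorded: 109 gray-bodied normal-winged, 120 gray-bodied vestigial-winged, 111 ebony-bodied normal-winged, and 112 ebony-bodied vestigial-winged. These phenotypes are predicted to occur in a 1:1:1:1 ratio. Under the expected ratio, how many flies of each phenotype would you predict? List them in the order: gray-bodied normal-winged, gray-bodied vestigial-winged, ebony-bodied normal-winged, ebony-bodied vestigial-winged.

113, 113, 113, 113

Total ratio parts = 4. Expected numbers out of 452:
  gray-bodied normal-winged: 452 × 1/4 = 113
  gray-bodied vestigial-winged: 452 × 1/4 = 113
  ebony-bodied normal-winged: 452 × 1/4 = 113
  ebony-bodied vestigial-winged: 452 × 1/4 = 113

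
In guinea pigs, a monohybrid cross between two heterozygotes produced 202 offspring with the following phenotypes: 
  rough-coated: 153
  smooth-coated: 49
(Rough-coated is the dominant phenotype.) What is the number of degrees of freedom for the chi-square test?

1

For a monohybrid cross between heterozygotes with complete dominance, the expected phenotypic ratio is 3:1.
A goodness-of-fit test with 2 phenotype classes has df = 2 − 1 = 1.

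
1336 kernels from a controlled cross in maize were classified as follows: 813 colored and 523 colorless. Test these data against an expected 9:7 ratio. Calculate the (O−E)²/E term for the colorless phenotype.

6.471

Under the 9:7 hypothesis (Σ ratio = 16, N = 1336):
  colored: 1336 × 9/16 = 751.5
  colorless: 1336 × 7/16 = 584.5
Contribution of colorless: (523 − 584.5)² / 584.5 = 6.4709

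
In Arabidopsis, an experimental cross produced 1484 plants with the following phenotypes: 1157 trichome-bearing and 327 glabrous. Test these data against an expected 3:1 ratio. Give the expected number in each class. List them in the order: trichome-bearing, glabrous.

1113, 371

Total ratio parts = 4. Expected numbers out of 1484:
  trichome-bearing: 1484 × 3/4 = 1113
  glabrous: 1484 × 1/4 = 371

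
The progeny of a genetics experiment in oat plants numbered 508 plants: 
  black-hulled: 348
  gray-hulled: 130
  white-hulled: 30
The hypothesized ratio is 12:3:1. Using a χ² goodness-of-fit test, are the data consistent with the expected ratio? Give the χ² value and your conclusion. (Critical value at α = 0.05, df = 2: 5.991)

15.633; not consistent

Expected counts for N = 508 under a 12:3:1 ratio (total parts = 16):
  black-hulled: 508 × 12/16 = 381
  gray-hulled: 508 × 3/16 = 95.25
  white-hulled: 508 × 1/16 = 31.75
χ² = Σ (O − E)² / E
  black-hulled: (348 − 381)² / 381 = 2.8583
  gray-hulled: (130 − 95.25)² / 95.25 = 12.6778
  white-hulled: (30 − 31.75)² / 31.75 = 0.0965
χ² = 2.8583 + 12.6778 + 0.0965 = 15.6326 ≈ 15.633
Degrees of freedom = 3 − 1 = 2; critical value at α = 0.05 is 5.991.
Since 15.633 > 5.991, we reject the null hypothesis — the data do not fit the 12:3:1 ratio.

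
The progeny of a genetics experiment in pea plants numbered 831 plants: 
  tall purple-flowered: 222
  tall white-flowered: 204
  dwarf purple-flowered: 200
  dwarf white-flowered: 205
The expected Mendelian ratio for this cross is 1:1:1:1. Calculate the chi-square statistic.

1.371

Under the 1:1:1:1 hypothesis (Σ ratio = 4, N = 831):
  tall purple-flowered: 831 × 1/4 = 207.75
  tall white-flowered: 831 × 1/4 = 207.75
  dwarf purple-flowered: 831 × 1/4 = 207.75
  dwarf white-flowered: 831 × 1/4 = 207.75
χ² = Σ (O − E)² / E
  tall purple-flowered: (222 − 207.75)² / 207.75 = 0.9774
  tall white-flowered: (204 − 207.75)² / 207.75 = 0.0677
  dwarf purple-flowered: (200 − 207.75)² / 207.75 = 0.2891
  dwarf white-flowered: (205 − 207.75)² / 207.75 = 0.0364
χ² = 0.9774 + 0.0677 + 0.2891 + 0.0364 = 1.3706 ≈ 1.371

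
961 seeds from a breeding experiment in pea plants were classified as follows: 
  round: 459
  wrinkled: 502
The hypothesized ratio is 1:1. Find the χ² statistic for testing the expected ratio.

1.924

Total ratio parts = 2. Expected numbers out of 961:
  round: 961 × 1/2 = 480.5
  wrinkled: 961 × 1/2 = 480.5
χ² = Σ (O − E)² / E
  round: (459 − 480.5)² / 480.5 = 0.9620
  wrinkled: (502 − 480.5)² / 480.5 = 0.9620
χ² = 0.9620 + 0.9620 = 1.924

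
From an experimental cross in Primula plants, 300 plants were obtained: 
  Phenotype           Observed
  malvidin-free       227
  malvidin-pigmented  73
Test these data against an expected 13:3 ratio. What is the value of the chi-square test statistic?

Total ratio parts = 16. Expected numbers out of 300:
  malvidin-free: 300 × 13/16 = 243.75
  malvidin-pigmented: 300 × 3/16 = 56.25
χ² = Σ (O − E)² / E
  malvidin-free: (227 − 243.75)² / 243.75 = 1.1510
  malvidin-pigmented: (73 − 56.25)² / 56.25 = 4.9878
χ² = 1.1510 + 4.9878 = 6.1388 ≈ 6.139

6.139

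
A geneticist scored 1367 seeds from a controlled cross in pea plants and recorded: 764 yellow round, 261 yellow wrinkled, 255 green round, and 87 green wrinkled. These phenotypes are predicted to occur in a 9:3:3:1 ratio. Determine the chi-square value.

Under the 9:3:3:1 hypothesis (Σ ratio = 16, N = 1367):
  yellow round: 1367 × 9/16 = 768.9375
  yellow wrinkled: 1367 × 3/16 = 256.3125
  green round: 1367 × 3/16 = 256.3125
  green wrinkled: 1367 × 1/16 = 85.4375
χ² = Σ (O − E)² / E
  yellow round: (764 − 768.9375)² / 768.9375 = 0.0317
  yellow wrinkled: (261 − 256.3125)² / 256.3125 = 0.0857
  green round: (255 − 256.3125)² / 256.3125 = 0.0067
  green wrinkled: (87 − 85.4375)² / 85.4375 = 0.0286
χ² = 0.0317 + 0.0857 + 0.0067 + 0.0286 = 0.1527 ≈ 0.153

0.153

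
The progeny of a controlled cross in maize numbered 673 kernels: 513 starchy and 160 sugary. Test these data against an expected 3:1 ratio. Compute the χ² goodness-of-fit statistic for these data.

Expected counts for N = 673 under a 3:1 ratio (total parts = 4):
  starchy: 673 × 3/4 = 504.75
  sugary: 673 × 1/4 = 168.25
χ² = Σ (O − E)² / E
  starchy: (513 − 504.75)² / 504.75 = 0.1348
  sugary: (160 − 168.25)² / 168.25 = 0.4045
χ² = 0.1348 + 0.4045 = 0.5393 ≈ 0.539

0.539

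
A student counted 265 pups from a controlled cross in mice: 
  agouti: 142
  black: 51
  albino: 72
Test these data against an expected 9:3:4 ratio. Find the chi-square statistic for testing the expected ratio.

Expected counts for N = 265 under a 9:3:4 ratio (total parts = 16):
  agouti: 265 × 9/16 = 149.0625
  black: 265 × 3/16 = 49.6875
  albino: 265 × 4/16 = 66.25
χ² = Σ (O − E)² / E
  agouti: (142 − 149.0625)² / 149.0625 = 0.3346
  black: (51 − 49.6875)² / 49.6875 = 0.0347
  albino: (72 − 66.25)² / 66.25 = 0.4991
χ² = 0.3346 + 0.0347 + 0.4991 = 0.8684 ≈ 0.868

0.868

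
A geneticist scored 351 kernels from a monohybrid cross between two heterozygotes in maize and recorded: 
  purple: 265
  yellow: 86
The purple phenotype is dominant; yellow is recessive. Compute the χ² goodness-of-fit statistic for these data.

0.047

For a monohybrid cross between heterozygotes with complete dominance, the expected phenotypic ratio is 3:1.
Expected counts for N = 351 under a 3:1 ratio (total parts = 4):
  purple: 351 × 3/4 = 263.25
  yellow: 351 × 1/4 = 87.75
χ² = Σ (O − E)² / E
  purple: (265 − 263.25)² / 263.25 = 0.0116
  yellow: (86 − 87.75)² / 87.75 = 0.0349
χ² = 0.0116 + 0.0349 = 0.0465 ≈ 0.047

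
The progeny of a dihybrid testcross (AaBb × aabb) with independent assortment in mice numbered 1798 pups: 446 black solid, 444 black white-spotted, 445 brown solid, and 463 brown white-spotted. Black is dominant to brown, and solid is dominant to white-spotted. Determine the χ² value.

0.545

A dihybrid testcross with independent assortment gives a 1:1:1:1 ratio.
The 1:1:1:1 ratio has 4 parts, so with N = 1798 the expected counts are:
  black solid: 1798 × 1/4 = 449.5
  black white-spotted: 1798 × 1/4 = 449.5
  brown solid: 1798 × 1/4 = 449.5
  brown white-spotted: 1798 × 1/4 = 449.5
χ² = Σ (O − E)² / E
  black solid: (446 − 449.5)² / 449.5 = 0.0273
  black white-spotted: (444 − 449.5)² / 449.5 = 0.0673
  brown solid: (445 − 449.5)² / 449.5 = 0.0451
  brown white-spotted: (463 − 449.5)² / 449.5 = 0.4055
χ² = 0.0273 + 0.0673 + 0.0451 + 0.4055 = 0.5452 ≈ 0.545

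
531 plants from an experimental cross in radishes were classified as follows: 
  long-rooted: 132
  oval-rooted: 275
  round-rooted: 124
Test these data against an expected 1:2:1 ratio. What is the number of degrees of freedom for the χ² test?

A goodness-of-fit test with 3 phenotype classes has df = 3 − 1 = 2.

2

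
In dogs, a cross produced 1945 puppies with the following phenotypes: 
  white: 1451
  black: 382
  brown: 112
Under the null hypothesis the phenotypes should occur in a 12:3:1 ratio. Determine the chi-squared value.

The 12:3:1 ratio has 16 parts, so with N = 1945 the expected counts are:
  white: 1945 × 12/16 = 1458.75
  black: 1945 × 3/16 = 364.6875
  brown: 1945 × 1/16 = 121.5625
χ² = Σ (O − E)² / E
  white: (1451 − 1458.75)² / 1458.75 = 0.0412
  black: (382 − 364.6875)² / 364.6875 = 0.8219
  brown: (112 − 121.5625)² / 121.5625 = 0.7522
χ² = 0.0412 + 0.8219 + 0.7522 = 1.6153 ≈ 1.615

1.615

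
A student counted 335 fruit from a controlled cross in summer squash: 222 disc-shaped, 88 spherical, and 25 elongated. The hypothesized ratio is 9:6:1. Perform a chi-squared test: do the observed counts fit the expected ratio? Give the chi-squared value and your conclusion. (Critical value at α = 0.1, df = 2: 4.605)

Total ratio parts = 16. Expected numbers out of 335:
  disc-shaped: 335 × 9/16 = 188.4375
  spherical: 335 × 6/16 = 125.625
  elongated: 335 × 1/16 = 20.9375
χ² = Σ (O − E)² / E
  disc-shaped: (222 − 188.4375)² / 188.4375 = 5.9778
  spherical: (88 − 125.625)² / 125.625 = 11.2688
  elongated: (25 − 20.9375)² / 20.9375 = 0.7882
χ² = 5.9778 + 11.2688 + 0.7882 = 18.0348 ≈ 18.035
Degrees of freedom = 3 − 1 = 2; critical value at α = 0.1 is 4.605.
Since 18.035 > 4.605, we reject the null hypothesis — the data do not fit the 9:6:1 ratio.

18.035; not consistent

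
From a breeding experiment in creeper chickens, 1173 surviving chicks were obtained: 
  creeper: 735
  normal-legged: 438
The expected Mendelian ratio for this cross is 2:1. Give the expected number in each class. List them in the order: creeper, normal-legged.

Under the 2:1 hypothesis (Σ ratio = 3, N = 1173):
  creeper: 1173 × 2/3 = 782
  normal-legged: 1173 × 1/3 = 391

782, 391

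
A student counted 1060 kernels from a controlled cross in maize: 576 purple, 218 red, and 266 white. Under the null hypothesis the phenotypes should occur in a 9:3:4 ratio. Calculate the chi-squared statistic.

2.556

Under the 9:3:4 hypothesis (Σ ratio = 16, N = 1060):
  purple: 1060 × 9/16 = 596.25
  red: 1060 × 3/16 = 198.75
  white: 1060 × 4/16 = 265
χ² = Σ (O − E)² / E
  purple: (576 − 596.25)² / 596.25 = 0.6877
  red: (218 − 198.75)² / 198.75 = 1.8645
  white: (266 − 265)² / 265 = 0.0038
χ² = 0.6877 + 1.8645 + 0.0038 = 2.556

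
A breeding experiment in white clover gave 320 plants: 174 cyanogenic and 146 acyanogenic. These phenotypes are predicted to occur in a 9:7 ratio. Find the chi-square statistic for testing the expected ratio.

Total ratio parts = 16. Expected numbers out of 320:
  cyanogenic: 320 × 9/16 = 180
  acyanogenic: 320 × 7/16 = 140
χ² = Σ (O − E)² / E
  cyanogenic: (174 − 180)² / 180 = 0.2000
  acyanogenic: (146 − 140)² / 140 = 0.2571
χ² = 0.2000 + 0.2571 = 0.4571 ≈ 0.457

0.457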